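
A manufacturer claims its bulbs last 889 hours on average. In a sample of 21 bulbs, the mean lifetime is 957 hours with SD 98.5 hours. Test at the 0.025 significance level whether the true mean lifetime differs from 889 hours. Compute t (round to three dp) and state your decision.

t = 3.164; reject H0

H0: μ = 889; H1: μ ≠ 889 (one-sample t-test, two-sided).
t = (x̄ − μ₀)/(s/√n) = (957 − 889)/(98.5/√21) = 3.164
df = n − 1 = 20
Two-sided p-value ≈ 0.005
Since p ≈ 0.005 < α = 0.025, reject H0; the evidence is statistically significant.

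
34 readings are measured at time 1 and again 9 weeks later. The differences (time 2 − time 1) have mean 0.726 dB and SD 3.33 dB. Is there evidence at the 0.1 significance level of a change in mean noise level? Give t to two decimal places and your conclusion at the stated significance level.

H0: μ_d = 0; H1: μ_d ≠ 0 (paired t-test on the differences, two-sided).
t = d̄/(s_d/√n) = 0.726/(3.33/√34) = 1.27
df = n − 1 = 33
Two-sided p-value ≈ 0.213
Since p ≈ 0.213 > α = 0.1, fail to reject H0; the evidence is not statistically significant.

t = 1.27; fail to reject H0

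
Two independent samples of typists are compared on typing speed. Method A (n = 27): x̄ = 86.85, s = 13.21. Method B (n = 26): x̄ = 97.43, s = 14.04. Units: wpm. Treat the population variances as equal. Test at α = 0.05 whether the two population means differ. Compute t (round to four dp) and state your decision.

t = -2.8264; reject H0

Let group 1 = method A, group 2 = method B. H0: μ_1 = μ_2; H1: μ_1 ≠ μ_2 (two-sample pooled-variance t-test, two-sided).
s_p² = [(27−1)·13.21² + (26−1)·14.04²]/(27+26−2) = 185.591
t = (86.85 − 97.43)/√[185.591·(1/27 + 1/26)] = -2.8264
df = n₁ + n₂ − 2 = 51
Two-sided p-value ≈ 0.0067
Since p ≈ 0.0067 < α = 0.05, reject H0; the data support H1.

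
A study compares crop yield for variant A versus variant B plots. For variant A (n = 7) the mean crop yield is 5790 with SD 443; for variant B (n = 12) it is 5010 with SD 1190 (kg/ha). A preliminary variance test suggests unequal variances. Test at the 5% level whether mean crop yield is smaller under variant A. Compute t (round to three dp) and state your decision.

Let group 1 = variant A, group 2 = variant B. H0: μ_1 = μ_2; H1: μ_1 < μ_2 (Welch's two-sample t-test, left-tailed).
t = (x̄_1 − x̄_2)/√(s_1²/n_1 + s_2²/n_2) = (5790 − 5010)/√(443²/7 + 1190²/12) = 2.041
Welch–Satterthwaite df ≈ 15.27
p-value = P(T ≤ 2.041) ≈ 0.9705
Since p ≈ 0.9705 > α = 0.05, fail to reject H0; the evidence is not statistically significant.

t = 2.041; fail to reject H0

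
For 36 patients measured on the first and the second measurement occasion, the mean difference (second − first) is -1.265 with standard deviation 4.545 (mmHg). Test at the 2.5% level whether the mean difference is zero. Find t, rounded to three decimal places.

-1.670

H0: μ_d = 0; H1: μ_d ≠ 0 (paired t-test on the differences, two-sided).
t = d̄/(s_d/√n) = -1.265/(4.545/√36) = -1.670
df = n − 1 = 35
Two-sided p-value ≈ 0.104
Since p ≈ 0.104 > α = 0.025, fail to reject H0; the evidence is not statistically significant.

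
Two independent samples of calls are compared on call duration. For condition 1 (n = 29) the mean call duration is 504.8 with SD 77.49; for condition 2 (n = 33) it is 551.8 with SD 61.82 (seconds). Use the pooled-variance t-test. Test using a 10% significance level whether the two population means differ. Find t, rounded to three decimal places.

-2.654

Let group 1 = condition 1, group 2 = condition 2. H0: μ_1 = μ_2; H1: μ_1 ≠ μ_2 (two-sample pooled-variance t-test, two-sided).
s_p² = [(29−1)·77.49² + (33−1)·61.82²]/(29+33−2) = 4840.44
t = (504.8 − 551.8)/√[4840.44·(1/29 + 1/33)] = -2.654
df = n₁ + n₂ − 2 = 60
Two-sided p-value ≈ 0.010
Since p ≈ 0.010 < α = 0.1, reject H0; the evidence is statistically significant.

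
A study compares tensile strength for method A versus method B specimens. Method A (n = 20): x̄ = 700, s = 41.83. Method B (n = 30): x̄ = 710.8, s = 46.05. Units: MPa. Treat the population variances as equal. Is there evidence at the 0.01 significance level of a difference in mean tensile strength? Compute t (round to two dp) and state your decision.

t = -0.84; fail to reject H0

Let group 1 = method A, group 2 = method B. H0: μ_1 = μ_2; H1: μ_1 ≠ μ_2 (two-sample pooled-variance t-test, two-sided).
s_p² = [(20−1)·41.83² + (30−1)·46.05²]/(20+30−2) = 1973.81
t = (700 − 710.8)/√[1973.81·(1/20 + 1/30)] = -0.84
df = n₁ + n₂ − 2 = 48
Two-sided p-value ≈ 0.404
Since p ≈ 0.404 > α = 0.01, fail to reject H0; the data do not provide sufficient evidence against H0.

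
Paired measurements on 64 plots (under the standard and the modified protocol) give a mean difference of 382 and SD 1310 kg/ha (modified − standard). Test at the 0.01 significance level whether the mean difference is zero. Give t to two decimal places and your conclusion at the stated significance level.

t = 2.33; fail to reject H0

H0: μ_d = 0; H1: μ_d ≠ 0 (paired t-test on the differences, two-sided).
t = d̄/(s_d/√n) = 382/(1310/√64) = 2.33
df = n − 1 = 63
Two-sided p-value ≈ 0.0229
Since p ≈ 0.0229 > α = 0.01, fail to reject H0; the evidence is not statistically significant.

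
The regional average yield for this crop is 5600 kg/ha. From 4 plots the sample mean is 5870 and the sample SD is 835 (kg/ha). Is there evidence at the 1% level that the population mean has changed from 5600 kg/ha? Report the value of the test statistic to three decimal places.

0.647

H0: μ = 5600; H1: μ ≠ 5600 (one-sample t-test, two-sided).
t = (x̄ − μ₀)/(s/√n) = (5870 − 5600)/(835/√4) = 0.647
df = n − 1 = 3
Two-sided p-value ≈ 0.5639
Since p ≈ 0.5639 > α = 0.01, fail to reject H0; the evidence is not statistically significant.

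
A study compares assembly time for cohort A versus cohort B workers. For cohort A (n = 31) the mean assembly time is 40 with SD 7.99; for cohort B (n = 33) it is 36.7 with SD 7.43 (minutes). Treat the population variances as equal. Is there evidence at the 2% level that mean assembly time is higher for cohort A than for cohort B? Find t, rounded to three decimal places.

Let group 1 = cohort A, group 2 = cohort B. H0: μ_1 = μ_2; H1: μ_1 > μ_2 (two-sample pooled-variance t-test, right-tailed).
s_p² = [(31−1)·7.99² + (33−1)·7.43²]/(31+33−2) = 59.3832
t = (40 − 36.7)/√[59.3832·(1/31 + 1/33)] = 1.712
df = n₁ + n₂ − 2 = 62
p-value = P(T ≥ 1.712) ≈ 0.0459
Since p ≈ 0.0459 > α = 0.02, fail to reject H0; the evidence is not statistically significant.

1.712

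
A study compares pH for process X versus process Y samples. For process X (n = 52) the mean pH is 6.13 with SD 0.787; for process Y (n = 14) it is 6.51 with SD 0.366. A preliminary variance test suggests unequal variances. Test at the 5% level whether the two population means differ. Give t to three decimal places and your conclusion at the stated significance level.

t = -2.593; reject H0

Let group 1 = process X, group 2 = process Y. H0: μ_1 = μ_2; H1: μ_1 ≠ μ_2 (Welch's two-sample t-test, two-sided).
t = (x̄_1 − x̄_2)/√(s_1²/n_1 + s_2²/n_2) = (6.13 − 6.51)/√(0.787²/52 + 0.366²/14) = -2.593
Welch–Satterthwaite df ≈ 46.96
Two-sided p-value ≈ 0.0127
Since p ≈ 0.0127 < α = 0.05, reject H0; the data support H1.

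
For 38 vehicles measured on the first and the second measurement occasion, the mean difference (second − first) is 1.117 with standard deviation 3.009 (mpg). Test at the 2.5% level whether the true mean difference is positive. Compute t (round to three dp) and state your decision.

H0: μ_d = 0; H1: μ_d > 0 (paired t-test on the differences, right-tailed).
t = d̄/(s_d/√n) = 1.117/(3.009/√38) = 2.288
df = n − 1 = 37
p-value = P(T ≥ 2.288) ≈ 0.014
Since p ≈ 0.014 < α = 0.025, reject H0; the evidence is statistically significant.

t = 2.288; reject H0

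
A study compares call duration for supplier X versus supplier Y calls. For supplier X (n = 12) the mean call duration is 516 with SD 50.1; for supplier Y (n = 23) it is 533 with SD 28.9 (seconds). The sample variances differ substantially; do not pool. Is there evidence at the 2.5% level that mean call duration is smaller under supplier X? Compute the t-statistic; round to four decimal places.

Let group 1 = supplier X, group 2 = supplier Y. H0: μ_1 = μ_2; H1: μ_1 < μ_2 (Welch's two-sample t-test, left-tailed).
t = (x̄_1 − x̄_2)/√(s_1²/n_1 + s_2²/n_2) = (516 − 533)/√(50.1²/12 + 28.9²/23) = -1.0850
Welch–Satterthwaite df ≈ 14.93
p-value = P(T ≤ -1.0850) ≈ 0.148
Since p ≈ 0.148 > α = 0.025, fail to reject H0; the data do not provide sufficient evidence against H0.

-1.0850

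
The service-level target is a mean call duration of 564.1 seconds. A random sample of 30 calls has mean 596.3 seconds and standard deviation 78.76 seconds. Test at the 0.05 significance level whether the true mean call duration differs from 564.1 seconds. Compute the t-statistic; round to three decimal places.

2.239

H0: μ = 564.1; H1: μ ≠ 564.1 (one-sample t-test, two-sided).
t = (x̄ − μ₀)/(s/√n) = (596.3 − 564.1)/(78.76/√30) = 2.239
df = n − 1 = 29
Two-sided p-value ≈ 0.0330
Since p ≈ 0.0330 < α = 0.05, reject H0; the evidence is statistically significant.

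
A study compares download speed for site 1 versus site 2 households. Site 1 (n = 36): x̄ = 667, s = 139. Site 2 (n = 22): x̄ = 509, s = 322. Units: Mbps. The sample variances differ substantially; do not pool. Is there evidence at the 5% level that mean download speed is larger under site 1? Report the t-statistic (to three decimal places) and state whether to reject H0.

t = 2.181; reject H0

Let group 1 = site 1, group 2 = site 2. H0: μ_1 = μ_2; H1: μ_1 > μ_2 (Welch's two-sample t-test, right-tailed).
t = (x̄_1 − x̄_2)/√(s_1²/n_1 + s_2²/n_2) = (667 − 509)/√(139²/36 + 322²/22) = 2.181
Welch–Satterthwaite df ≈ 25.85
p-value = P(T ≥ 2.181) ≈ 0.019
Since p ≈ 0.019 < α = 0.05, reject H0; the evidence is statistically significant.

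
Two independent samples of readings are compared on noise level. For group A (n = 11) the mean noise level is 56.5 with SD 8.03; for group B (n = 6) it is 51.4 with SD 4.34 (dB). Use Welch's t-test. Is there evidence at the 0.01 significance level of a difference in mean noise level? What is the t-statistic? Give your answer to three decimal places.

1.700

Let group 1 = group A, group 2 = group B. H0: μ_1 = μ_2; H1: μ_1 ≠ μ_2 (Welch's two-sample t-test, two-sided).
t = (x̄_1 − x̄_2)/√(s_1²/n_1 + s_2²/n_2) = (56.5 − 51.4)/√(8.03²/11 + 4.34²/6) = 1.700
Welch–Satterthwaite df ≈ 14.98
Two-sided p-value ≈ 0.110
Since p ≈ 0.110 > α = 0.01, fail to reject H0; the data do not provide sufficient evidence against H0.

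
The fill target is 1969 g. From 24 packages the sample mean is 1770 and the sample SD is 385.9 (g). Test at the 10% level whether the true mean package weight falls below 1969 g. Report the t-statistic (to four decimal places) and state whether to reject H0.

t = -2.5263; reject H0

H0: μ = 1969; H1: μ < 1969 (one-sample t-test, left-tailed).
t = (x̄ − μ₀)/(s/√n) = (1770 − 1969)/(385.9/√24) = -2.5263
df = n − 1 = 23
p-value = P(T ≤ -2.5263) ≈ 0.009
Since p ≈ 0.009 < α = 0.1, reject H0; the data support H1.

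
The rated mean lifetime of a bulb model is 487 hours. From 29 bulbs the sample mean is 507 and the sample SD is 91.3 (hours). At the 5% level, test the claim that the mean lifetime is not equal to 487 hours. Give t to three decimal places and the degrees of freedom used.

t = 1.180, df = 28

H0: μ = 487; H1: μ ≠ 487 (one-sample t-test, two-sided).
t = (x̄ − μ₀)/(s/√n) = (507 − 487)/(91.3/√29) = 1.180
df = n − 1 = 28
Two-sided p-value ≈ 0.248
Since p ≈ 0.248 > α = 0.05, fail to reject H0; the data do not provide sufficient evidence against H0.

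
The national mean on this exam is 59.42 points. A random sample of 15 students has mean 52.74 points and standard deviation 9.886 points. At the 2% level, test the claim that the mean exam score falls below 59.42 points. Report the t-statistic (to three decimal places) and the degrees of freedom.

H0: μ = 59.42; H1: μ < 59.42 (one-sample t-test, left-tailed).
t = (x̄ − μ₀)/(s/√n) = (52.74 − 59.42)/(9.886/√15) = -2.617
df = n − 1 = 14
p-value = P(T ≤ -2.617) ≈ 0.0101
Since p ≈ 0.0101 < α = 0.02, reject H0; the evidence is statistically significant.

t = -2.617, df = 14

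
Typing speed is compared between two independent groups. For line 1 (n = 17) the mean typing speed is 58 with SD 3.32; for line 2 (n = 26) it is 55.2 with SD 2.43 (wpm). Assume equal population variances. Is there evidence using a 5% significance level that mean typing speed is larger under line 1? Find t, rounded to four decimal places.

Let group 1 = line 1, group 2 = line 2. H0: μ_1 = μ_2; H1: μ_1 > μ_2 (two-sample pooled-variance t-test, right-tailed).
s_p² = [(17−1)·3.32² + (26−1)·2.43²]/(17+26−2) = 7.90197
t = (58 − 55.2)/√[7.90197·(1/17 + 1/26)] = 3.1935
df = n₁ + n₂ − 2 = 41
p-value = P(T ≥ 3.1935) ≈ 0.001
Since p ≈ 0.001 < α = 0.05, reject H0; the data support H1.

3.1935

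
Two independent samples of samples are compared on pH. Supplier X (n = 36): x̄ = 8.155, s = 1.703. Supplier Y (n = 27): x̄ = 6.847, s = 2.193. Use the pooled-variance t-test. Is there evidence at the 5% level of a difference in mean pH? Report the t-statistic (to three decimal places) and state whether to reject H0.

t = 2.666; reject H0

Let group 1 = supplier X, group 2 = supplier Y. H0: μ_1 = μ_2; H1: μ_1 ≠ μ_2 (two-sample pooled-variance t-test, two-sided).
s_p² = [(36−1)·1.703² + (27−1)·2.193²]/(36+27−2) = 3.7139
t = (8.155 − 6.847)/√[3.7139·(1/36 + 1/27)] = 2.666
df = n₁ + n₂ − 2 = 61
Two-sided p-value ≈ 0.010
Since p ≈ 0.010 < α = 0.05, reject H0; the data support H1.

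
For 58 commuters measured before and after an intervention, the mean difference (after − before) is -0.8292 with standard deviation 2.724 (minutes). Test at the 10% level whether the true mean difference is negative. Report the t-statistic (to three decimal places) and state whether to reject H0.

H0: μ_d = 0; H1: μ_d < 0 (paired t-test on the differences, left-tailed).
t = d̄/(s_d/√n) = -0.8292/(2.724/√58) = -2.318
df = n − 1 = 57
p-value = P(T ≤ -2.318) ≈ 0.0120
Since p ≈ 0.0120 < α = 0.1, reject H0; the evidence is statistically significant.

t = -2.318; reject H0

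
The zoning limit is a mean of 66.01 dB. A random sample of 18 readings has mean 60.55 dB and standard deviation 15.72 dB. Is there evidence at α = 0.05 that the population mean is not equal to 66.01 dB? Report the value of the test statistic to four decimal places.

H0: μ = 66.01; H1: μ ≠ 66.01 (one-sample t-test, two-sided).
t = (x̄ − μ₀)/(s/√n) = (60.55 − 66.01)/(15.72/√18) = -1.4736
df = n − 1 = 17
Two-sided p-value ≈ 0.1589
Since p ≈ 0.1589 > α = 0.05, fail to reject H0; the data do not provide sufficient evidence against H0.

-1.4736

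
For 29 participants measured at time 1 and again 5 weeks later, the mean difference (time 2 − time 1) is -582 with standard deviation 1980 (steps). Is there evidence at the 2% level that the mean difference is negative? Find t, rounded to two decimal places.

H0: μ_d = 0; H1: μ_d < 0 (paired t-test on the differences, left-tailed).
t = d̄/(s_d/√n) = -582/(1980/√29) = -1.58
df = n − 1 = 28
p-value = P(T ≤ -1.58) ≈ 0.062
Since p ≈ 0.062 > α = 0.02, fail to reject H0; the data do not provide sufficient evidence against H0.

-1.58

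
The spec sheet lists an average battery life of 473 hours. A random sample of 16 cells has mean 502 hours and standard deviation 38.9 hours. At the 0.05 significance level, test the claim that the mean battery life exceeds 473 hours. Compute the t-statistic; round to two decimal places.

2.98

H0: μ = 473; H1: μ > 473 (one-sample t-test, right-tailed).
t = (x̄ − μ₀)/(s/√n) = (502 − 473)/(38.9/√16) = 2.98
df = n − 1 = 15
p-value = P(T ≥ 2.98) ≈ 0.0047
Since p ≈ 0.0047 < α = 0.05, reject H0; the evidence is statistically significant.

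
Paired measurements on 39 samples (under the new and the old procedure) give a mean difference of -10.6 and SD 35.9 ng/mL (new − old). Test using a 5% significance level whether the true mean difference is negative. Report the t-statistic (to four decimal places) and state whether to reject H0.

H0: μ_d = 0; H1: μ_d < 0 (paired t-test on the differences, left-tailed).
t = d̄/(s_d/√n) = -10.6/(35.9/√39) = -1.8439
df = n − 1 = 38
p-value = P(T ≤ -1.8439) ≈ 0.0365
Since p ≈ 0.0365 < α = 0.05, reject H0; the data support H1.

t = -1.8439; reject H0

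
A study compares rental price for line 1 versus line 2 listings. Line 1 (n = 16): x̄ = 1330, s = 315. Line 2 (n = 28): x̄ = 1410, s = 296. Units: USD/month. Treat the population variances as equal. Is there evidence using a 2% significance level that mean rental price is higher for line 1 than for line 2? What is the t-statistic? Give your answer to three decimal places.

-0.843

Let group 1 = line 1, group 2 = line 2. H0: μ_1 = μ_2; H1: μ_1 > μ_2 (two-sample pooled-variance t-test, right-tailed).
s_p² = [(16−1)·315² + (28−1)·296²]/(16+28−2) = 91762.1
t = (1330 − 1410)/√[91762.1·(1/16 + 1/28)] = -0.843
df = n₁ + n₂ − 2 = 42
p-value = P(T ≥ -0.843) ≈ 0.7979
Since p ≈ 0.7979 > α = 0.02, fail to reject H0; the data do not provide sufficient evidence against H0.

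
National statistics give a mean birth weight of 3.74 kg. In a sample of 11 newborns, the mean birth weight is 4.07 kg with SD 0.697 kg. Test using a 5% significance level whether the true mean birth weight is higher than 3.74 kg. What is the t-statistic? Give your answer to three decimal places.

H0: μ = 3.74; H1: μ > 3.74 (one-sample t-test, right-tailed).
t = (x̄ − μ₀)/(s/√n) = (4.07 − 3.74)/(0.697/√11) = 1.570
df = n − 1 = 10
p-value = P(T ≥ 1.570) ≈ 0.0737
Since p ≈ 0.0737 > α = 0.05, fail to reject H0; the data do not provide sufficient evidence against H0.

1.570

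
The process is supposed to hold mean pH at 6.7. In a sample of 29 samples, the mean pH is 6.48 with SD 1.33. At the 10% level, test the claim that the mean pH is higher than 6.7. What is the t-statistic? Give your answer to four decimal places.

-0.8908

H0: μ = 6.7; H1: μ > 6.7 (one-sample t-test, right-tailed).
t = (x̄ − μ₀)/(s/√n) = (6.48 − 6.7)/(1.33/√29) = -0.8908
df = n − 1 = 28
p-value = P(T ≥ -0.8908) ≈ 0.810
Since p ≈ 0.810 > α = 0.1, fail to reject H0; the data do not provide sufficient evidence against H0.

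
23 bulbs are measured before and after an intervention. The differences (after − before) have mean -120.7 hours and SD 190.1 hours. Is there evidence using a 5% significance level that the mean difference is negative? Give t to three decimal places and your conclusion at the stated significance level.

t = -3.045; reject H0

H0: μ_d = 0; H1: μ_d < 0 (paired t-test on the differences, left-tailed).
t = d̄/(s_d/√n) = -120.7/(190.1/√23) = -3.045
df = n − 1 = 22
p-value = P(T ≤ -3.045) ≈ 0.003
Since p ≈ 0.003 < α = 0.05, reject H0; the evidence is statistically significant.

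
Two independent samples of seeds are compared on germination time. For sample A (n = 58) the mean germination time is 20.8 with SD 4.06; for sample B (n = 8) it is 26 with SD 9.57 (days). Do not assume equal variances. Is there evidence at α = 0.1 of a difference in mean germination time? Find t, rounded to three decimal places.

Let group 1 = sample A, group 2 = sample B. H0: μ_1 = μ_2; H1: μ_1 ≠ μ_2 (Welch's two-sample t-test, two-sided).
t = (x̄_1 − x̄_2)/√(s_1²/n_1 + s_2²/n_2) = (20.8 − 26)/√(4.06²/58 + 9.57²/8) = -1.518
Welch–Satterthwaite df ≈ 7.35
Two-sided p-value ≈ 0.171
Since p ≈ 0.171 > α = 0.1, fail to reject H0; the data do not provide sufficient evidence against H0.

-1.518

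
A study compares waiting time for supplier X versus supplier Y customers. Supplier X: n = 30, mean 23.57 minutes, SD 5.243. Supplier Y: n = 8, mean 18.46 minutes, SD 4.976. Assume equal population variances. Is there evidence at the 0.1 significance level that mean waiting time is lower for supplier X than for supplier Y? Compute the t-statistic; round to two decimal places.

2.47

Let group 1 = supplier X, group 2 = supplier Y. H0: μ_1 = μ_2; H1: μ_1 < μ_2 (two-sample pooled-variance t-test, left-tailed).
s_p² = [(30−1)·5.243² + (8−1)·4.976²]/(30+8−2) = 26.9585
t = (23.57 − 18.46)/√[26.9585·(1/30 + 1/8)] = 2.47
df = n₁ + n₂ − 2 = 36
p-value = P(T ≤ 2.47) ≈ 0.991
Since p ≈ 0.991 > α = 0.1, fail to reject H0; the data do not provide sufficient evidence against H0.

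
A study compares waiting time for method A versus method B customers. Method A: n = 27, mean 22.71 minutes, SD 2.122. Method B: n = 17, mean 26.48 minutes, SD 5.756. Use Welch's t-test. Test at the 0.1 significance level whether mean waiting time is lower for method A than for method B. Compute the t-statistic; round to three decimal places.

Let group 1 = method A, group 2 = method B. H0: μ_1 = μ_2; H1: μ_1 < μ_2 (Welch's two-sample t-test, left-tailed).
t = (x̄_1 − x̄_2)/√(s_1²/n_1 + s_2²/n_2) = (22.71 − 26.48)/√(2.122²/27 + 5.756²/17) = -2.592
Welch–Satterthwaite df ≈ 18.77
p-value = P(T ≤ -2.592) ≈ 0.0090
Since p ≈ 0.0090 < α = 0.1, reject H0; the data support H1.

-2.592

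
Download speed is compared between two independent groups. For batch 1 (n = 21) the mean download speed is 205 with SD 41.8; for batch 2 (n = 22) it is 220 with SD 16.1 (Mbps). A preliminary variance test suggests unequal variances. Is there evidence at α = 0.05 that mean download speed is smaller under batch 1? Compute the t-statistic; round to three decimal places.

-1.539

Let group 1 = batch 1, group 2 = batch 2. H0: μ_1 = μ_2; H1: μ_1 < μ_2 (Welch's two-sample t-test, left-tailed).
t = (x̄_1 − x̄_2)/√(s_1²/n_1 + s_2²/n_2) = (205 − 220)/√(41.8²/21 + 16.1²/22) = -1.539
Welch–Satterthwaite df ≈ 25.58
p-value = P(T ≤ -1.539) ≈ 0.068
Since p ≈ 0.068 > α = 0.05, fail to reject H0; the evidence is not statistically significant.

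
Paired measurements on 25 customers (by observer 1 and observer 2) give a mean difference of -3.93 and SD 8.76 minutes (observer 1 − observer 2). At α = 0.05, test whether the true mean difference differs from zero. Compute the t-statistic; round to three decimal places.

H0: μ_d = 0; H1: μ_d ≠ 0 (paired t-test on the differences, two-sided).
t = d̄/(s_d/√n) = -3.93/(8.76/√25) = -2.243
df = n − 1 = 24
Two-sided p-value ≈ 0.034
Since p ≈ 0.034 < α = 0.05, reject H0; the data support H1.

-2.243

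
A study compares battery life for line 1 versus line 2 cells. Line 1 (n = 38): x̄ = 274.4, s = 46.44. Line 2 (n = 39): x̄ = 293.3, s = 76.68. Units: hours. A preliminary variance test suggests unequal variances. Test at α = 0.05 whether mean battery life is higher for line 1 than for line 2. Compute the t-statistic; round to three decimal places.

Let group 1 = line 1, group 2 = line 2. H0: μ_1 = μ_2; H1: μ_1 > μ_2 (Welch's two-sample t-test, right-tailed).
t = (x̄_1 − x̄_2)/√(s_1²/n_1 + s_2²/n_2) = (274.4 − 293.3)/√(46.44²/38 + 76.68²/39) = -1.312
Welch–Satterthwaite df ≈ 62.85
p-value = P(T ≥ -1.312) ≈ 0.9029
Since p ≈ 0.9029 > α = 0.05, fail to reject H0; the data do not provide sufficient evidence against H0.

-1.312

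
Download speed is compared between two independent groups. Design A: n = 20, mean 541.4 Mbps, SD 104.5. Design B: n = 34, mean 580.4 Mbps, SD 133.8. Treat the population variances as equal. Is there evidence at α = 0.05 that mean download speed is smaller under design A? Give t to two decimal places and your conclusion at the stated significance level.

Let group 1 = design A, group 2 = design B. H0: μ_1 = μ_2; H1: μ_1 < μ_2 (two-sample pooled-variance t-test, left-tailed).
s_p² = [(20−1)·104.5² + (34−1)·133.8²]/(20+34−2) = 15351.3
t = (541.4 − 580.4)/√[15351.3·(1/20 + 1/34)] = -1.12
df = n₁ + n₂ − 2 = 52
p-value = P(T ≤ -1.12) ≈ 0.1346
Since p ≈ 0.1346 > α = 0.05, fail to reject H0; the evidence is not statistically significant.

t = -1.12; fail to reject H0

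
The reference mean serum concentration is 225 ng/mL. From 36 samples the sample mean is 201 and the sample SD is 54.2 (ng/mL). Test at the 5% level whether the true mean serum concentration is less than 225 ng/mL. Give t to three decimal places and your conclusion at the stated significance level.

H0: μ = 225; H1: μ < 225 (one-sample t-test, left-tailed).
t = (x̄ − μ₀)/(s/√n) = (201 − 225)/(54.2/√36) = -2.657
df = n − 1 = 35
p-value = P(T ≤ -2.657) ≈ 0.006
Since p ≈ 0.006 < α = 0.05, reject H0; the data support H1.

t = -2.657; reject H0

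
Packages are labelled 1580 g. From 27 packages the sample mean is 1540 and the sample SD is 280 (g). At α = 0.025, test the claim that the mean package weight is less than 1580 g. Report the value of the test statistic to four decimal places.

H0: μ = 1580; H1: μ < 1580 (one-sample t-test, left-tailed).
t = (x̄ − μ₀)/(s/√n) = (1540 − 1580)/(280/√27) = -0.7423
df = n − 1 = 26
p-value = P(T ≤ -0.7423) ≈ 0.232
Since p ≈ 0.232 > α = 0.025, fail to reject H0; the evidence is not statistically significant.

-0.7423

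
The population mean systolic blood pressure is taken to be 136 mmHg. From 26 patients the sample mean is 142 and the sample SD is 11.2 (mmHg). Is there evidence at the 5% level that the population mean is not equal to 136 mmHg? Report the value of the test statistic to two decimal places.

2.73

H0: μ = 136; H1: μ ≠ 136 (one-sample t-test, two-sided).
t = (x̄ − μ₀)/(s/√n) = (142 − 136)/(11.2/√26) = 2.73
df = n − 1 = 25
Two-sided p-value ≈ 0.0114
Since p ≈ 0.0114 < α = 0.05, reject H0; the evidence is statistically significant.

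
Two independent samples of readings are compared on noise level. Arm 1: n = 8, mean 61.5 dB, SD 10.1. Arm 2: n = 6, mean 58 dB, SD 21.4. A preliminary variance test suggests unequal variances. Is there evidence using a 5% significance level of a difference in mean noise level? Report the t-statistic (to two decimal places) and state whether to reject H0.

Let group 1 = arm 1, group 2 = arm 2. H0: μ_1 = μ_2; H1: μ_1 ≠ μ_2 (Welch's two-sample t-test, two-sided).
t = (x̄_1 − x̄_2)/√(s_1²/n_1 + s_2²/n_2) = (61.5 − 58)/√(10.1²/8 + 21.4²/6) = 0.37
Welch–Satterthwaite df ≈ 6.68
Two-sided p-value ≈ 0.722
Since p ≈ 0.722 > α = 0.05, fail to reject H0; the data do not provide sufficient evidence against H0.

t = 0.37; fail to reject H0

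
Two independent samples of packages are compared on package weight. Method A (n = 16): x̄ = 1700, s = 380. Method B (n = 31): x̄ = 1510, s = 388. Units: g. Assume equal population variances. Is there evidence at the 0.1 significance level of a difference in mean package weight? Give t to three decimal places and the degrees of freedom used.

Let group 1 = method A, group 2 = method B. H0: μ_1 = μ_2; H1: μ_1 ≠ μ_2 (two-sample pooled-variance t-test, two-sided).
s_p² = [(16−1)·380² + (31−1)·388²]/(16+31−2) = 148496
t = (1700 − 1510)/√[148496·(1/16 + 1/31)] = 1.602
df = n₁ + n₂ − 2 = 45
Two-sided p-value ≈ 0.1162
Since p ≈ 0.1162 > α = 0.1, fail to reject H0; the evidence is not statistically significant.

t = 1.602, df = 45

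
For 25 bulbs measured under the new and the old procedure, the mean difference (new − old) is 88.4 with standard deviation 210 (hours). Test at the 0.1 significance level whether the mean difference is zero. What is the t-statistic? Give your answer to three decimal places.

H0: μ_d = 0; H1: μ_d ≠ 0 (paired t-test on the differences, two-sided).
t = d̄/(s_d/√n) = 88.4/(210/√25) = 2.105
df = n − 1 = 24
Two-sided p-value ≈ 0.046
Since p ≈ 0.046 < α = 0.1, reject H0; the data support H1.

2.105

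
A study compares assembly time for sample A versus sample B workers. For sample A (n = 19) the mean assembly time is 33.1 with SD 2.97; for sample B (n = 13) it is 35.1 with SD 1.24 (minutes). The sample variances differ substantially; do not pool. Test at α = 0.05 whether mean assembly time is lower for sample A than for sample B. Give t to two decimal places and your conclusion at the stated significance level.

t = -2.62; reject H0

Let group 1 = sample A, group 2 = sample B. H0: μ_1 = μ_2; H1: μ_1 < μ_2 (Welch's two-sample t-test, left-tailed).
t = (x̄_1 − x̄_2)/√(s_1²/n_1 + s_2²/n_2) = (33.1 − 35.1)/√(2.97²/19 + 1.24²/13) = -2.62
Welch–Satterthwaite df ≈ 25.83
p-value = P(T ≤ -2.62) ≈ 0.0073
Since p ≈ 0.0073 < α = 0.05, reject H0; the evidence is statistically significant.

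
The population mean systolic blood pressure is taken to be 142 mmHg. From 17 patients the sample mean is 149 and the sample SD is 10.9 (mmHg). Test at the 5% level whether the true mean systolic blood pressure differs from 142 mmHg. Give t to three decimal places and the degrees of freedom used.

H0: μ = 142; H1: μ ≠ 142 (one-sample t-test, two-sided).
t = (x̄ − μ₀)/(s/√n) = (149 − 142)/(10.9/√17) = 2.648
df = n − 1 = 16
Two-sided p-value ≈ 0.0175
Since p ≈ 0.0175 < α = 0.05, reject H0; the data support H1.

t = 2.648, df = 16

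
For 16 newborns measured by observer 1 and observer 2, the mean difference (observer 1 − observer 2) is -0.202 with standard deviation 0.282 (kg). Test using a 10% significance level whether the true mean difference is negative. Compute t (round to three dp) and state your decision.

t = -2.865; reject H0

H0: μ_d = 0; H1: μ_d < 0 (paired t-test on the differences, left-tailed).
t = d̄/(s_d/√n) = -0.202/(0.282/√16) = -2.865
df = n − 1 = 15
p-value = P(T ≤ -2.865) ≈ 0.0059
Since p ≈ 0.0059 < α = 0.1, reject H0; the evidence is statistically significant.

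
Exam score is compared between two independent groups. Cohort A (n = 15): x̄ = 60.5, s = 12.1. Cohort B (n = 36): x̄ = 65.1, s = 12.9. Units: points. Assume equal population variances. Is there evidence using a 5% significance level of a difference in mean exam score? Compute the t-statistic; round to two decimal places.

Let group 1 = cohort A, group 2 = cohort B. H0: μ_1 = μ_2; H1: μ_1 ≠ μ_2 (two-sample pooled-variance t-test, two-sided).
s_p² = [(15−1)·12.1² + (36−1)·12.9²]/(15+36−2) = 160.696
t = (60.5 − 65.1)/√[160.696·(1/15 + 1/36)] = -1.18
df = n₁ + n₂ − 2 = 49
Two-sided p-value ≈ 0.2434
Since p ≈ 0.2434 > α = 0.05, fail to reject H0; the data do not provide sufficient evidence against H0.

-1.18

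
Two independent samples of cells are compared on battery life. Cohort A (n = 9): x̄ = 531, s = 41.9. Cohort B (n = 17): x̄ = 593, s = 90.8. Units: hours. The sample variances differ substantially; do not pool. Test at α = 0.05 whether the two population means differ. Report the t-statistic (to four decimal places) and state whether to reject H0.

t = -2.3775; reject H0

Let group 1 = cohort A, group 2 = cohort B. H0: μ_1 = μ_2; H1: μ_1 ≠ μ_2 (Welch's two-sample t-test, two-sided).
t = (x̄_1 − x̄_2)/√(s_1²/n_1 + s_2²/n_2) = (531 − 593)/√(41.9²/9 + 90.8²/17) = -2.3775
Welch–Satterthwaite df ≈ 23.77
Two-sided p-value ≈ 0.026
Since p ≈ 0.026 < α = 0.05, reject H0; the evidence is statistically significant.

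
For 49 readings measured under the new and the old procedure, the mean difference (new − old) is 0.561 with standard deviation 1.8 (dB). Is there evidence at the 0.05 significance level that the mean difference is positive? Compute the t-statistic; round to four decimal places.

2.1817

H0: μ_d = 0; H1: μ_d > 0 (paired t-test on the differences, right-tailed).
t = d̄/(s_d/√n) = 0.561/(1.8/√49) = 2.1817
df = n − 1 = 48
p-value = P(T ≥ 2.1817) ≈ 0.017
Since p ≈ 0.017 < α = 0.05, reject H0; the data support H1.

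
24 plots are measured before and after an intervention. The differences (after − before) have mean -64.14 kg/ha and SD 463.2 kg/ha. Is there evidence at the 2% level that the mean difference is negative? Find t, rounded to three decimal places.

H0: μ_d = 0; H1: μ_d < 0 (paired t-test on the differences, left-tailed).
t = d̄/(s_d/√n) = -64.14/(463.2/√24) = -0.678
df = n − 1 = 23
p-value = P(T ≤ -0.678) ≈ 0.2522
Since p ≈ 0.2522 > α = 0.02, fail to reject H0; the evidence is not statistically significant.

-0.678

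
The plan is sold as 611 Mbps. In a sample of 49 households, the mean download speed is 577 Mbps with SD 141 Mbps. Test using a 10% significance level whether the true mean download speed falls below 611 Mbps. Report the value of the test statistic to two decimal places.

-1.69

H0: μ = 611; H1: μ < 611 (one-sample t-test, left-tailed).
t = (x̄ − μ₀)/(s/√n) = (577 − 611)/(141/√49) = -1.69
df = n − 1 = 48
p-value = P(T ≤ -1.69) ≈ 0.0490
Since p ≈ 0.0490 < α = 0.1, reject H0; the evidence is statistically significant.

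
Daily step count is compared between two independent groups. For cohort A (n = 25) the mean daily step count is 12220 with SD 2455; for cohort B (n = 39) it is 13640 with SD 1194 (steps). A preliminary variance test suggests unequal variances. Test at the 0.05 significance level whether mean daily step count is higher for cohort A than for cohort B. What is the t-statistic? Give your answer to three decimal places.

-2.695

Let group 1 = cohort A, group 2 = cohort B. H0: μ_1 = μ_2; H1: μ_1 > μ_2 (Welch's two-sample t-test, right-tailed).
t = (x̄_1 − x̄_2)/√(s_1²/n_1 + s_2²/n_2) = (12220 − 13640)/√(2455²/25 + 1194²/39) = -2.695
Welch–Satterthwaite df ≈ 31.37
p-value = P(T ≥ -2.695) ≈ 0.9944
Since p ≈ 0.9944 > α = 0.05, fail to reject H0; the data do not provide sufficient evidence against H0.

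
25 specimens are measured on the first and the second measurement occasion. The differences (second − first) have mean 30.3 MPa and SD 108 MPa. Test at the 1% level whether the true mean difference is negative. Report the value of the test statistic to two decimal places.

1.40

H0: μ_d = 0; H1: μ_d < 0 (paired t-test on the differences, left-tailed).
t = d̄/(s_d/√n) = 30.3/(108/√25) = 1.40
df = n − 1 = 24
p-value = P(T ≤ 1.40) ≈ 0.913
Since p ≈ 0.913 > α = 0.01, fail to reject H0; the data do not provide sufficient evidence against H0.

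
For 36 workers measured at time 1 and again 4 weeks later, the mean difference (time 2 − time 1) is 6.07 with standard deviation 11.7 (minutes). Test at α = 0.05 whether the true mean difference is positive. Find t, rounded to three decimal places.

H0: μ_d = 0; H1: μ_d > 0 (paired t-test on the differences, right-tailed).
t = d̄/(s_d/√n) = 6.07/(11.7/√36) = 3.113
df = n − 1 = 35
p-value = P(T ≥ 3.113) ≈ 0.0018
Since p ≈ 0.0018 < α = 0.05, reject H0; the data support H1.

3.113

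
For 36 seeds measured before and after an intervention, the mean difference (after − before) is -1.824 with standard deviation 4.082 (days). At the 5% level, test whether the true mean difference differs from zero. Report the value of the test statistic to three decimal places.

H0: μ_d = 0; H1: μ_d ≠ 0 (paired t-test on the differences, two-sided).
t = d̄/(s_d/√n) = -1.824/(4.082/√36) = -2.681
df = n − 1 = 35
Two-sided p-value ≈ 0.0111
Since p ≈ 0.0111 < α = 0.05, reject H0; the evidence is statistically significant.

-2.681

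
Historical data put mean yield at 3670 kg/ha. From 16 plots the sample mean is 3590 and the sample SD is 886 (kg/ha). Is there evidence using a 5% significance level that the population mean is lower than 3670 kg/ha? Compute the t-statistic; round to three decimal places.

-0.361

H0: μ = 3670; H1: μ < 3670 (one-sample t-test, left-tailed).
t = (x̄ − μ₀)/(s/√n) = (3590 − 3670)/(886/√16) = -0.361
df = n − 1 = 15
p-value = P(T ≤ -0.361) ≈ 0.362
Since p ≈ 0.362 > α = 0.05, fail to reject H0; the evidence is not statistically significant.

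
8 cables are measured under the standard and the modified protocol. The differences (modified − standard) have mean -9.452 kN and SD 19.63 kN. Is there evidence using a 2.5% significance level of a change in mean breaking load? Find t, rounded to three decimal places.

H0: μ_d = 0; H1: μ_d ≠ 0 (paired t-test on the differences, two-sided).
t = d̄/(s_d/√n) = -9.452/(19.63/√8) = -1.362
df = n − 1 = 7
Two-sided p-value ≈ 0.2154
Since p ≈ 0.2154 > α = 0.025, fail to reject H0; the data do not provide sufficient evidence against H0.

-1.362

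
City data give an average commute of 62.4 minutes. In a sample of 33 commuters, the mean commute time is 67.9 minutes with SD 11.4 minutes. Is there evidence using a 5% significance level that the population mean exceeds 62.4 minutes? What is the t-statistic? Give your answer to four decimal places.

H0: μ = 62.4; H1: μ > 62.4 (one-sample t-test, right-tailed).
t = (x̄ − μ₀)/(s/√n) = (67.9 − 62.4)/(11.4/√33) = 2.7715
df = n − 1 = 32
p-value = P(T ≥ 2.7715) ≈ 0.0046
Since p ≈ 0.0046 < α = 0.05, reject H0; the data support H1.

2.7715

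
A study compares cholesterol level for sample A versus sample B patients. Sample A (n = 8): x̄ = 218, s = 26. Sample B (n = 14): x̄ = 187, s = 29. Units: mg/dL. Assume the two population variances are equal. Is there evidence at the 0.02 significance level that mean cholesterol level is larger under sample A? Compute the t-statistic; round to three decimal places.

2.499

Let group 1 = sample A, group 2 = sample B. H0: μ_1 = μ_2; H1: μ_1 > μ_2 (two-sample pooled-variance t-test, right-tailed).
s_p² = [(8−1)·26² + (14−1)·29²]/(8+14−2) = 783.25
t = (218 − 187)/√[783.25·(1/8 + 1/14)] = 2.499
df = n₁ + n₂ − 2 = 20
p-value = P(T ≥ 2.499) ≈ 0.011
Since p ≈ 0.011 < α = 0.02, reject H0; the data support H1.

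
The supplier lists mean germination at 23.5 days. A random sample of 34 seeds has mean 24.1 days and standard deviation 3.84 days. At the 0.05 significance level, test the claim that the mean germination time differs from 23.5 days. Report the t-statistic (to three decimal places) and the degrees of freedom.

H0: μ = 23.5; H1: μ ≠ 23.5 (one-sample t-test, two-sided).
t = (x̄ − μ₀)/(s/√n) = (24.1 − 23.5)/(3.84/√34) = 0.911
df = n − 1 = 33
Two-sided p-value ≈ 0.3689
Since p ≈ 0.3689 > α = 0.05, fail to reject H0; the evidence is not statistically significant.

t = 0.911, df = 33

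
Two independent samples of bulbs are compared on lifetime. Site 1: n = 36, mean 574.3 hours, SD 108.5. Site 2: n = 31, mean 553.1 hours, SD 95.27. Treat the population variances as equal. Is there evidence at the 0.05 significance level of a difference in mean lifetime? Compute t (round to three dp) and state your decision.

Let group 1 = site 1, group 2 = site 2. H0: μ_1 = μ_2; H1: μ_1 ≠ μ_2 (two-sample pooled-variance t-test, two-sided).
s_p² = [(36−1)·108.5² + (31−1)·95.27²]/(36+31−2) = 10528
t = (574.3 − 553.1)/√[10528·(1/36 + 1/31)] = 0.843
df = n₁ + n₂ − 2 = 65
Two-sided p-value ≈ 0.4022
Since p ≈ 0.4022 > α = 0.05, fail to reject H0; the evidence is not statistically significant.

t = 0.843; fail to reject H0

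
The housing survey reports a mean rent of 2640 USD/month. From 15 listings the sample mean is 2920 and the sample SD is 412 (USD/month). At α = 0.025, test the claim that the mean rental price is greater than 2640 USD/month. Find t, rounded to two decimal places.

H0: μ = 2640; H1: μ > 2640 (one-sample t-test, right-tailed).
t = (x̄ − μ₀)/(s/√n) = (2920 − 2640)/(412/√15) = 2.63
df = n − 1 = 14
p-value = P(T ≥ 2.63) ≈ 0.0099
Since p ≈ 0.0099 < α = 0.025, reject H0; the data support H1.

2.63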